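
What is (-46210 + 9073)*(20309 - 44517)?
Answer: 899012496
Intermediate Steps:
(-46210 + 9073)*(20309 - 44517) = -37137*(-24208) = 899012496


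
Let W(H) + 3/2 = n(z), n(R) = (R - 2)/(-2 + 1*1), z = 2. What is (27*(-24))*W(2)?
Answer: 972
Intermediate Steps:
n(R) = 2 - R (n(R) = (-2 + R)/(-2 + 1) = (-2 + R)/(-1) = (-2 + R)*(-1) = 2 - R)
W(H) = -3/2 (W(H) = -3/2 + (2 - 1*2) = -3/2 + (2 - 2) = -3/2 + 0 = -3/2)
(27*(-24))*W(2) = (27*(-24))*(-3/2) = -648*(-3/2) = 972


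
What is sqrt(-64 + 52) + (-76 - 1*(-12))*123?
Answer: -7872 + 2*I*sqrt(3) ≈ -7872.0 + 3.4641*I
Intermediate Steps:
sqrt(-64 + 52) + (-76 - 1*(-12))*123 = sqrt(-12) + (-76 + 12)*123 = 2*I*sqrt(3) - 64*123 = 2*I*sqrt(3) - 7872 = -7872 + 2*I*sqrt(3)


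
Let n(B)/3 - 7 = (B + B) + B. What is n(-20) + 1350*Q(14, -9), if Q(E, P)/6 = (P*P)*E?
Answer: 9185241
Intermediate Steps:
n(B) = 21 + 9*B (n(B) = 21 + 3*((B + B) + B) = 21 + 3*(2*B + B) = 21 + 3*(3*B) = 21 + 9*B)
Q(E, P) = 6*E*P² (Q(E, P) = 6*((P*P)*E) = 6*(P²*E) = 6*(E*P²) = 6*E*P²)
n(-20) + 1350*Q(14, -9) = (21 + 9*(-20)) + 1350*(6*14*(-9)²) = (21 - 180) + 1350*(6*14*81) = -159 + 1350*6804 = -159 + 9185400 = 9185241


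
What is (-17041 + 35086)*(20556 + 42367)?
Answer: 1135445535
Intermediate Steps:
(-17041 + 35086)*(20556 + 42367) = 18045*62923 = 1135445535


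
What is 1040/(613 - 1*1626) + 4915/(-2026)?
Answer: -6995/2026 ≈ -3.4526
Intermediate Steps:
1040/(613 - 1*1626) + 4915/(-2026) = 1040/(613 - 1626) + 4915*(-1/2026) = 1040/(-1013) - 4915/2026 = 1040*(-1/1013) - 4915/2026 = -1040/1013 - 4915/2026 = -6995/2026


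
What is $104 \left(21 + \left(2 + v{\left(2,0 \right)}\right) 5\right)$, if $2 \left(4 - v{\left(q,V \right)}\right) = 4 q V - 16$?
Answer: $9464$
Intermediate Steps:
$v{\left(q,V \right)} = 12 - 2 V q$ ($v{\left(q,V \right)} = 4 - \frac{4 q V - 16}{2} = 4 - \frac{4 V q - 16}{2} = 4 - \frac{-16 + 4 V q}{2} = 4 - \left(-8 + 2 V q\right) = 12 - 2 V q$)
$104 \left(21 + \left(2 + v{\left(2,0 \right)}\right) 5\right) = 104 \left(21 + \left(2 + \left(12 - 0 \cdot 2\right)\right) 5\right) = 104 \left(21 + \left(2 + \left(12 + 0\right)\right) 5\right) = 104 \left(21 + \left(2 + 12\right) 5\right) = 104 \left(21 + 14 \cdot 5\right) = 104 \left(21 + 70\right) = 104 \cdot 91 = 9464$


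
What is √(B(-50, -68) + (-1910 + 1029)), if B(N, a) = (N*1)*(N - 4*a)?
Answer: I*√11981 ≈ 109.46*I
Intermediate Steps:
B(N, a) = N*(N - 4*a)
√(B(-50, -68) + (-1910 + 1029)) = √(-50*(-50 - 4*(-68)) + (-1910 + 1029)) = √(-50*(-50 + 272) - 881) = √(-50*222 - 881) = √(-11100 - 881) = √(-11981) = I*√11981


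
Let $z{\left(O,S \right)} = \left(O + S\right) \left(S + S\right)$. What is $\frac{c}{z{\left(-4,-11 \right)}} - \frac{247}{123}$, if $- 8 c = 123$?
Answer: $- \frac{222403}{108240} \approx -2.0547$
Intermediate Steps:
$c = - \frac{123}{8}$ ($c = \left(- \frac{1}{8}\right) 123 = - \frac{123}{8} \approx -15.375$)
$z{\left(O,S \right)} = 2 S \left(O + S\right)$ ($z{\left(O,S \right)} = \left(O + S\right) 2 S = 2 S \left(O + S\right)$)
$\frac{c}{z{\left(-4,-11 \right)}} - \frac{247}{123} = - \frac{123}{8 \cdot 2 \left(-11\right) \left(-4 - 11\right)} - \frac{247}{123} = - \frac{123}{8 \cdot 2 \left(-11\right) \left(-15\right)} - \frac{247}{123} = - \frac{123}{8 \cdot 330} - \frac{247}{123} = \left(- \frac{123}{8}\right) \frac{1}{330} - \frac{247}{123} = - \frac{41}{880} - \frac{247}{123} = - \frac{222403}{108240}$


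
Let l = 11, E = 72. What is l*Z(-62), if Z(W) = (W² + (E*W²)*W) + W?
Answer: -188714174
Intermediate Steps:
Z(W) = W + W² + 72*W³ (Z(W) = (W² + (72*W²)*W) + W = (W² + 72*W³) + W = W + W² + 72*W³)
l*Z(-62) = 11*(-62*(1 - 62 + 72*(-62)²)) = 11*(-62*(1 - 62 + 72*3844)) = 11*(-62*(1 - 62 + 276768)) = 11*(-62*276707) = 11*(-17155834) = -188714174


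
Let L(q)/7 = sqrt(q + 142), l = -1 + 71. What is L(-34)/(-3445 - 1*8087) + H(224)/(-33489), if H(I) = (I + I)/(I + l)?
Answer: -32/703269 - 7*sqrt(3)/1922 ≈ -0.0063537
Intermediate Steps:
l = 70
L(q) = 7*sqrt(142 + q) (L(q) = 7*sqrt(q + 142) = 7*sqrt(142 + q))
H(I) = 2*I/(70 + I) (H(I) = (I + I)/(I + 70) = (2*I)/(70 + I) = 2*I/(70 + I))
L(-34)/(-3445 - 1*8087) + H(224)/(-33489) = (7*sqrt(142 - 34))/(-3445 - 1*8087) + (2*224/(70 + 224))/(-33489) = (7*sqrt(108))/(-3445 - 8087) + (2*224/294)*(-1/33489) = (7*(6*sqrt(3)))/(-11532) + (2*224*(1/294))*(-1/33489) = (42*sqrt(3))*(-1/11532) + (32/21)*(-1/33489) = -7*sqrt(3)/1922 - 32/703269 = -32/703269 - 7*sqrt(3)/1922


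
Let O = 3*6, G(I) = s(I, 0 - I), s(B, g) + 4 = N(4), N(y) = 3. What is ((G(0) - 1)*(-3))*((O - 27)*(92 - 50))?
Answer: -2268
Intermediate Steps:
s(B, g) = -1 (s(B, g) = -4 + 3 = -1)
G(I) = -1
O = 18
((G(0) - 1)*(-3))*((O - 27)*(92 - 50)) = ((-1 - 1)*(-3))*((18 - 27)*(92 - 50)) = (-2*(-3))*(-9*42) = 6*(-378) = -2268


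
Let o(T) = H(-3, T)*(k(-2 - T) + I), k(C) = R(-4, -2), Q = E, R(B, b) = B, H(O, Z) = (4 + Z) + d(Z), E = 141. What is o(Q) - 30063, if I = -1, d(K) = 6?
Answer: -30818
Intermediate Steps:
H(O, Z) = 10 + Z (H(O, Z) = (4 + Z) + 6 = 10 + Z)
Q = 141
k(C) = -4
o(T) = -50 - 5*T (o(T) = (10 + T)*(-4 - 1) = (10 + T)*(-5) = -50 - 5*T)
o(Q) - 30063 = (-50 - 5*141) - 30063 = (-50 - 705) - 30063 = -755 - 30063 = -30818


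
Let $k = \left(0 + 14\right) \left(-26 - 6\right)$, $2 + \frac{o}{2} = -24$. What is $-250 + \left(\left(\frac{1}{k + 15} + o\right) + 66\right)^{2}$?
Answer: $- \frac{10136529}{187489} \approx -54.065$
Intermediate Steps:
$o = -52$ ($o = -4 + 2 \left(-24\right) = -4 - 48 = -52$)
$k = -448$ ($k = 14 \left(-32\right) = -448$)
$-250 + \left(\left(\frac{1}{k + 15} + o\right) + 66\right)^{2} = -250 + \left(\left(\frac{1}{-448 + 15} - 52\right) + 66\right)^{2} = -250 + \left(\left(\frac{1}{-433} - 52\right) + 66\right)^{2} = -250 + \left(\left(- \frac{1}{433} - 52\right) + 66\right)^{2} = -250 + \left(- \frac{22517}{433} + 66\right)^{2} = -250 + \left(\frac{6061}{433}\right)^{2} = -250 + \frac{36735721}{187489} = - \frac{10136529}{187489}$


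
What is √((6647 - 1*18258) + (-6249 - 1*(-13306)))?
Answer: 3*I*√506 ≈ 67.483*I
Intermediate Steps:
√((6647 - 1*18258) + (-6249 - 1*(-13306))) = √((6647 - 18258) + (-6249 + 13306)) = √(-11611 + 7057) = √(-4554) = 3*I*√506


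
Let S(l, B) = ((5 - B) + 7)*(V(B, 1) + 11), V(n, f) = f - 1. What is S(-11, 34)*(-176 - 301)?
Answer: 115434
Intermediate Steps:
V(n, f) = -1 + f
S(l, B) = 132 - 11*B (S(l, B) = ((5 - B) + 7)*((-1 + 1) + 11) = (12 - B)*(0 + 11) = (12 - B)*11 = 132 - 11*B)
S(-11, 34)*(-176 - 301) = (132 - 11*34)*(-176 - 301) = (132 - 374)*(-477) = -242*(-477) = 115434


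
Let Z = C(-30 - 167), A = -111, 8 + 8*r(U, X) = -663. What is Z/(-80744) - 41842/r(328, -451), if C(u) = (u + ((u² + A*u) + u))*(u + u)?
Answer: 10741229263/13544806 ≈ 793.01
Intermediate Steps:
r(U, X) = -671/8 (r(U, X) = -1 + (⅛)*(-663) = -1 - 663/8 = -671/8)
C(u) = 2*u*(u² - 109*u) (C(u) = (u + ((u² - 111*u) + u))*(u + u) = (u + (u² - 110*u))*(2*u) = (u² - 109*u)*(2*u) = 2*u*(u² - 109*u))
Z = -23751108 (Z = 2*(-30 - 167)²*(-109 + (-30 - 167)) = 2*(-197)²*(-109 - 197) = 2*38809*(-306) = -23751108)
Z/(-80744) - 41842/r(328, -451) = -23751108/(-80744) - 41842/(-671/8) = -23751108*(-1/80744) - 41842*(-8/671) = 5937777/20186 + 334736/671 = 10741229263/13544806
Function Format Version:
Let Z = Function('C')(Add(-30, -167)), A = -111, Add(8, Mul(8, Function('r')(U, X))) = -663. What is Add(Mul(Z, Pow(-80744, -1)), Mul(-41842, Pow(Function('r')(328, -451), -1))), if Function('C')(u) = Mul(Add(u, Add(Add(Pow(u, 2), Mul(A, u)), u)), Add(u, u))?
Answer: Rational(10741229263, 13544806) ≈ 793.01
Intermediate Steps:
Function('r')(U, X) = Rational(-671, 8) (Function('r')(U, X) = Add(-1, Mul(Rational(1, 8), -663)) = Add(-1, Rational(-663, 8)) = Rational(-671, 8))
Function('C')(u) = Mul(2, u, Add(Pow(u, 2), Mul(-109, u))) (Function('C')(u) = Mul(Add(u, Add(Add(Pow(u, 2), Mul(-111, u)), u)), Add(u, u)) = Mul(Add(u, Add(Pow(u, 2), Mul(-110, u))), Mul(2, u)) = Mul(Add(Pow(u, 2), Mul(-109, u)), Mul(2, u)) = Mul(2, u, Add(Pow(u, 2), Mul(-109, u))))
Z = -23751108 (Z = Mul(2, Pow(Add(-30, -167), 2), Add(-109, Add(-30, -167))) = Mul(2, Pow(-197, 2), Add(-109, -197)) = Mul(2, 38809, -306) = -23751108)
Add(Mul(Z, Pow(-80744, -1)), Mul(-41842, Pow(Function('r')(328, -451), -1))) = Add(Mul(-23751108, Pow(-80744, -1)), Mul(-41842, Pow(Rational(-671, 8), -1))) = Add(Mul(-23751108, Rational(-1, 80744)), Mul(-41842, Rational(-8, 671))) = Add(Rational(5937777, 20186), Rational(334736, 671)) = Rational(10741229263, 13544806)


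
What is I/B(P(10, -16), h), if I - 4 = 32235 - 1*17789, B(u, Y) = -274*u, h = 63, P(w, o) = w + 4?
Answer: -7225/1918 ≈ -3.7669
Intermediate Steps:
P(w, o) = 4 + w
I = 14450 (I = 4 + (32235 - 1*17789) = 4 + (32235 - 17789) = 4 + 14446 = 14450)
I/B(P(10, -16), h) = 14450/((-274*(4 + 10))) = 14450/((-274*14)) = 14450/(-3836) = 14450*(-1/3836) = -7225/1918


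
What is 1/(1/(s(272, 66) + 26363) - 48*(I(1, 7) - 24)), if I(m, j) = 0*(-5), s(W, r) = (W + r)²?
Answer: 140607/161979265 ≈ 0.00086806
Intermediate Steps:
I(m, j) = 0
1/(1/(s(272, 66) + 26363) - 48*(I(1, 7) - 24)) = 1/(1/((272 + 66)² + 26363) - 48*(0 - 24)) = 1/(1/(338² + 26363) - 48*(-24)) = 1/(1/(114244 + 26363) + 1152) = 1/(1/140607 + 1152) = 1/(161979265/140607) = 140607/161979265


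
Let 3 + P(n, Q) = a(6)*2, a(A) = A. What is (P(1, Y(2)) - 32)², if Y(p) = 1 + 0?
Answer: 529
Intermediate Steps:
Y(p) = 1
P(n, Q) = 9 (P(n, Q) = -3 + 6*2 = -3 + 12 = 9)
(P(1, Y(2)) - 32)² = (9 - 32)² = (-23)² = 529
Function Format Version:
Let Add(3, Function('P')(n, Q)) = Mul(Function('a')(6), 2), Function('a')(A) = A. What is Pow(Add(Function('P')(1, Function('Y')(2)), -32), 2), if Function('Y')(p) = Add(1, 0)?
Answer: 529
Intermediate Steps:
Function('Y')(p) = 1
Function('P')(n, Q) = 9 (Function('P')(n, Q) = Add(-3, Mul(6, 2)) = Add(-3, 12) = 9)
Pow(Add(Function('P')(1, Function('Y')(2)), -32), 2) = Pow(Add(9, -32), 2) = Pow(-23, 2) = 529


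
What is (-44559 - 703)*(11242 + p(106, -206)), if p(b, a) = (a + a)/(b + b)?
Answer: -508747442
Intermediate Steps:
p(b, a) = a/b (p(b, a) = (2*a)/((2*b)) = (2*a)*(1/(2*b)) = a/b)
(-44559 - 703)*(11242 + p(106, -206)) = (-44559 - 703)*(11242 - 206/106) = -45262*(11242 - 206*1/106) = -45262*(11242 - 103/53) = -45262*595723/53 = -508747442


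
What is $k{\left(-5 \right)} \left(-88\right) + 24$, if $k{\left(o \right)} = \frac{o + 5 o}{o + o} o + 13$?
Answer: $200$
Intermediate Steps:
$k{\left(o \right)} = 13 + 3 o$ ($k{\left(o \right)} = \frac{6 o}{2 o} o + 13 = 6 o \frac{1}{2 o} o + 13 = 3 o + 13 = 13 + 3 o$)
$k{\left(-5 \right)} \left(-88\right) + 24 = \left(13 + 3 \left(-5\right)\right) \left(-88\right) + 24 = \left(13 - 15\right) \left(-88\right) + 24 = \left(-2\right) \left(-88\right) + 24 = 176 + 24 = 200$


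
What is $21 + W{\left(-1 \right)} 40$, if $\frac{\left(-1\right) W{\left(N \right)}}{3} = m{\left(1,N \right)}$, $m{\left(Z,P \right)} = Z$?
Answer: $-99$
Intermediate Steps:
$W{\left(N \right)} = -3$ ($W{\left(N \right)} = \left(-3\right) 1 = -3$)
$21 + W{\left(-1 \right)} 40 = 21 - 120 = -99$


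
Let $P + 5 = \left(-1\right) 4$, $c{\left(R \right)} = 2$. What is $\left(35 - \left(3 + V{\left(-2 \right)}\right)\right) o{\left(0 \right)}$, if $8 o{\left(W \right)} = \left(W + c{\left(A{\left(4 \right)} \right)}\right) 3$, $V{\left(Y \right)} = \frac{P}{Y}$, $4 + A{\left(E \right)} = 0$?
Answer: $\frac{165}{8} \approx 20.625$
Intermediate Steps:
$A{\left(E \right)} = -4$ ($A{\left(E \right)} = -4 + 0 = -4$)
$P = -9$ ($P = -5 - 4 = -9$)
$V{\left(Y \right)} = - \frac{9}{Y}$
$o{\left(W \right)} = \frac{3}{4} + \frac{3 W}{8}$ ($o{\left(W \right)} = \frac{\left(W + 2\right) 3}{8} = \frac{\left(2 + W\right) 3}{8} = \frac{6 + 3 W}{8} = \frac{3}{4} + \frac{3 W}{8}$)
$\left(35 - \left(3 + V{\left(-2 \right)}\right)\right) o{\left(0 \right)} = \left(35 - \left(3 - \frac{9}{-2}\right)\right) \left(\frac{3}{4} + \frac{3}{8} \cdot 0\right) = \left(35 - \left(3 - - \frac{9}{2}\right)\right) \left(\frac{3}{4} + 0\right) = \left(35 - \frac{15}{2}\right) \frac{3}{4} = \frac{55}{2} \cdot \frac{3}{4} = \frac{165}{8}$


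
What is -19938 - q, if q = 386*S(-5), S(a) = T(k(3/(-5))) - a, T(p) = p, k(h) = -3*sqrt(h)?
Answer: -21868 + 1158*I*sqrt(15)/5 ≈ -21868.0 + 896.98*I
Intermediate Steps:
S(a) = -a - 3*I*sqrt(15)/5 (S(a) = -3*sqrt(3)*(I*sqrt(5)/5) - a = -3*I*sqrt(15)/5 - a = -a - 3*I*sqrt(15)/5)
q = 1930 - 1158*I*sqrt(15)/5 (q = 386*(-1*(-5) - 3*I*sqrt(15)/5) = 386*(5 - 3*I*sqrt(15)/5) = 1930 - 1158*I*sqrt(15)/5 ≈ 1930.0 - 896.98*I)
-19938 - q = -19938 - (1930 - 1158*I*sqrt(15)/5) = -19938 + (-1930 + 1158*I*sqrt(15)/5) = -21868 + 1158*I*sqrt(15)/5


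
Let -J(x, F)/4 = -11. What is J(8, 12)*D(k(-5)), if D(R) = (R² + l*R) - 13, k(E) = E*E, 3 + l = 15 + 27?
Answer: 69828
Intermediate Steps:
l = 39 (l = -3 + (15 + 27) = -3 + 42 = 39)
J(x, F) = 44 (J(x, F) = -4*(-11) = 44)
k(E) = E²
D(R) = -13 + R² + 39*R (D(R) = (R² + 39*R) - 13 = -13 + R² + 39*R)
J(8, 12)*D(k(-5)) = 44*(-13 + ((-5)²)² + 39*(-5)²) = 44*(-13 + 25² + 39*25) = 44*(-13 + 625 + 975) = 44*1587 = 69828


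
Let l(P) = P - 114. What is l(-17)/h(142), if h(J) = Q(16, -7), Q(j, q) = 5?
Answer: -131/5 ≈ -26.200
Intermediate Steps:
h(J) = 5
l(P) = -114 + P
l(-17)/h(142) = (-114 - 17)/5 = -131*1/5 = -131/5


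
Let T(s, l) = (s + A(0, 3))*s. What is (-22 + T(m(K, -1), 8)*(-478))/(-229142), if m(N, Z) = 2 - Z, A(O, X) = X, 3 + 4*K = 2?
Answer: 4313/114571 ≈ 0.037645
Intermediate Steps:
K = -1/4 (K = -3/4 + (1/4)*2 = -3/4 + 1/2 = -1/4 ≈ -0.25000)
T(s, l) = s*(3 + s) (T(s, l) = (s + 3)*s = (3 + s)*s = s*(3 + s))
(-22 + T(m(K, -1), 8)*(-478))/(-229142) = (-22 + ((2 - 1*(-1))*(3 + (2 - 1*(-1))))*(-478))/(-229142) = (-22 + ((2 + 1)*(3 + (2 + 1)))*(-478))*(-1/229142) = (-22 + (3*(3 + 3))*(-478))*(-1/229142) = (-22 + (3*6)*(-478))*(-1/229142) = (-22 + 18*(-478))*(-1/229142) = (-22 - 8604)*(-1/229142) = -8626*(-1/229142) = 4313/114571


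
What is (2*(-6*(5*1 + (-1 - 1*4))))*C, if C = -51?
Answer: 0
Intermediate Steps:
(2*(-6*(5*1 + (-1 - 1*4))))*C = (2*(-6*(5*1 + (-1 - 1*4))))*(-51) = (2*(-6*(5 + (-1 - 4))))*(-51) = (2*(-6*(5 - 5)))*(-51) = (2*(-6*0))*(-51) = (2*0)*(-51) = 0*(-51) = 0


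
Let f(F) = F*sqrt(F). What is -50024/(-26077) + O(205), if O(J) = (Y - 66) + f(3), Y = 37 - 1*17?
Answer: -1149518/26077 + 3*sqrt(3) ≈ -38.885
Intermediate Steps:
f(F) = F**(3/2)
Y = 20 (Y = 37 - 17 = 20)
O(J) = -46 + 3*sqrt(3) (O(J) = (20 - 66) + 3**(3/2) = -46 + 3*sqrt(3))
-50024/(-26077) + O(205) = -50024/(-26077) + (-46 + 3*sqrt(3)) = -50024*(-1/26077) + (-46 + 3*sqrt(3)) = 50024/26077 + (-46 + 3*sqrt(3)) = -1149518/26077 + 3*sqrt(3)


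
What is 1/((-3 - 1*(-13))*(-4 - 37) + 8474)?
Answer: 1/8064 ≈ 0.00012401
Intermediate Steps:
1/((-3 - 1*(-13))*(-4 - 37) + 8474) = 1/((-3 + 13)*(-41) + 8474) = 1/(10*(-41) + 8474) = 1/(-410 + 8474) = 1/8064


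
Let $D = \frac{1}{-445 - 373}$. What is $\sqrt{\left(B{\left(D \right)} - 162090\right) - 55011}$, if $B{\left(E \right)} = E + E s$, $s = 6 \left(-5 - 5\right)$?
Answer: $\frac{i \sqrt{145267441262}}{818} \approx 465.94 i$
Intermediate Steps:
$D = - \frac{1}{818}$ ($D = \frac{1}{-818} = - \frac{1}{818} \approx -0.0012225$)
$s = -60$ ($s = 6 \left(-10\right) = -60$)
$B{\left(E \right)} = - 59 E$ ($B{\left(E \right)} = E + E \left(-60\right) = E - 60 E = - 59 E$)
$\sqrt{\left(B{\left(D \right)} - 162090\right) - 55011} = \sqrt{\left(\left(-59\right) \left(- \frac{1}{818}\right) - 162090\right) - 55011} = \sqrt{\left(\frac{59}{818} - 162090\right) - 55011} = \sqrt{- \frac{132589561}{818} - 55011} = \sqrt{- \frac{177588559}{818}} = \frac{i \sqrt{145267441262}}{818}$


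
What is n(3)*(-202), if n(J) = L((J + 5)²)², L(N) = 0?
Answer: 0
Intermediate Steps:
n(J) = 0 (n(J) = 0² = 0)
n(3)*(-202) = 0*(-202) = 0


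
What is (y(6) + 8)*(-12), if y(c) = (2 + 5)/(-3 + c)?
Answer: -124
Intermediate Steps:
y(c) = 7/(-3 + c)
(y(6) + 8)*(-12) = (7/(-3 + 6) + 8)*(-12) = (7/3 + 8)*(-12) = (31/3)*(-12) = -124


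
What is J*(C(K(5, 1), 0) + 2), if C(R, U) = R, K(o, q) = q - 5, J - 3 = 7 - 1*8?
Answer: -4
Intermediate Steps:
J = 2 (J = 3 + (7 - 1*8) = 3 + (7 - 8) = 3 - 1 = 2)
K(o, q) = -5 + q
J*(C(K(5, 1), 0) + 2) = 2*((-5 + 1) + 2) = 2*(-4 + 2) = 2*(-2) = -4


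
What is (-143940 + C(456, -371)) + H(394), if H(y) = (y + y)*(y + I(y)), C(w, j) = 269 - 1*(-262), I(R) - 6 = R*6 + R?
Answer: 2345095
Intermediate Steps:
I(R) = 6 + 7*R (I(R) = 6 + (R*6 + R) = 6 + (6*R + R) = 6 + 7*R)
C(w, j) = 531 (C(w, j) = 269 + 262 = 531)
H(y) = 2*y*(6 + 8*y) (H(y) = (y + y)*(y + (6 + 7*y)) = (2*y)*(6 + 8*y) = 2*y*(6 + 8*y))
(-143940 + C(456, -371)) + H(394) = (-143940 + 531) + 4*394*(3 + 4*394) = -143409 + 4*394*(3 + 1576) = -143409 + 4*394*1579 = -143409 + 2488504 = 2345095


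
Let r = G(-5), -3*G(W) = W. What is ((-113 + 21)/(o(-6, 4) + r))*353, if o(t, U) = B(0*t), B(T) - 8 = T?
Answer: -97428/29 ≈ -3359.6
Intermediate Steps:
B(T) = 8 + T
o(t, U) = 8 (o(t, U) = 8 + 0*t = 8 + 0 = 8)
G(W) = -W/3
r = 5/3 (r = -⅓*(-5) = 5/3 ≈ 1.6667)
((-113 + 21)/(o(-6, 4) + r))*353 = ((-113 + 21)/(8 + 5/3))*353 = -92/29/3*353 = -92*3/29*353 = -276/29*353 = -97428/29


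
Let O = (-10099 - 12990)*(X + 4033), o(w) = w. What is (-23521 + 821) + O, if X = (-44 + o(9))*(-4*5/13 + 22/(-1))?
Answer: -1458111471/13 ≈ -1.1216e+8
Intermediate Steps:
X = 10710/13 (X = (-44 + 9)*(-4*5/13 + 22/(-1)) = -35*(-20*1/13 + 22*(-1)) = -35*(-20/13 - 22) = -35*(-306/13) = 10710/13 ≈ 823.85)
O = -1457816371/13 (O = (-10099 - 12990)*(10710/13 + 4033) = -23089*63139/13 = -1457816371/13 ≈ -1.1214e+8)
(-23521 + 821) + O = (-23521 + 821) - 1457816371/13 = -22700 - 1457816371/13 = -1458111471/13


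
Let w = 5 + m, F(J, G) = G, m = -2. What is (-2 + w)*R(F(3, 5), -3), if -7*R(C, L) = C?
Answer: -5/7 ≈ -0.71429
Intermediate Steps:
R(C, L) = -C/7
w = 3 (w = 5 - 2 = 3)
(-2 + w)*R(F(3, 5), -3) = (-2 + 3)*(-⅐*5) = 1*(-5/7) = -5/7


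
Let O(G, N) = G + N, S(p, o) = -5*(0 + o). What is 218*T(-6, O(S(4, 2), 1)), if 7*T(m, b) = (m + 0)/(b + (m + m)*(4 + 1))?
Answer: 436/161 ≈ 2.7081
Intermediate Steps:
S(p, o) = -5*o
T(m, b) = m/(7*(b + 10*m)) (T(m, b) = ((m + 0)/(b + (m + m)*(4 + 1)))/7 = (m/(b + (2*m)*5))/7 = (m/(b + 10*m))/7 = m/(7*(b + 10*m)))
218*T(-6, O(S(4, 2), 1)) = 218*((⅐)*(-6)/((-5*2 + 1) + 10*(-6))) = 218*((⅐)*(-6)/((-10 + 1) - 60)) = 218*((⅐)*(-6)/(-9 - 60)) = 218*((⅐)*(-6)/(-69)) = 218*((⅐)*(-6)*(-1/69)) = 218*(2/161) = 436/161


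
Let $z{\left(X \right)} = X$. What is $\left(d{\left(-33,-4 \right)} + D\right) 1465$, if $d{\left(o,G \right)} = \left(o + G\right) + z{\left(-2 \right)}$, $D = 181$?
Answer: $208030$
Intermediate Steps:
$d{\left(o,G \right)} = -2 + G + o$ ($d{\left(o,G \right)} = \left(o + G\right) - 2 = \left(G + o\right) - 2 = -2 + G + o$)
$\left(d{\left(-33,-4 \right)} + D\right) 1465 = \left(\left(-2 - 4 - 33\right) + 181\right) 1465 = \left(-39 + 181\right) 1465 = 142 \cdot 1465 = 208030$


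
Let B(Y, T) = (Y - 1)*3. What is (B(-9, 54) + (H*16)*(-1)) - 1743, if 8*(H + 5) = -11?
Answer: -1671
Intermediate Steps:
H = -51/8 (H = -5 + (⅛)*(-11) = -5 - 11/8 = -51/8 ≈ -6.3750)
B(Y, T) = -3 + 3*Y (B(Y, T) = (-1 + Y)*3 = -3 + 3*Y)
(B(-9, 54) + (H*16)*(-1)) - 1743 = ((-3 + 3*(-9)) - 51/8*16*(-1)) - 1743 = ((-3 - 27) - 102*(-1)) - 1743 = (-30 + 102) - 1743 = 72 - 1743 = -1671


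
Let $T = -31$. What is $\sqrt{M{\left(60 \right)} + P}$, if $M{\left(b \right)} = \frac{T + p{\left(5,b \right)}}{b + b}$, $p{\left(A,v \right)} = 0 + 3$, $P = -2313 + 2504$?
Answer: $\frac{\sqrt{171690}}{30} \approx 13.812$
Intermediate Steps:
$P = 191$
$p{\left(A,v \right)} = 3$
$M{\left(b \right)} = - \frac{14}{b}$ ($M{\left(b \right)} = \frac{-31 + 3}{b + b} = - \frac{28}{2 b} = - 28 \frac{1}{2 b} = - \frac{14}{b}$)
$\sqrt{M{\left(60 \right)} + P} = \sqrt{- \frac{14}{60} + 191} = \sqrt{\left(-14\right) \frac{1}{60} + 191} = \sqrt{- \frac{7}{30} + 191} = \sqrt{\frac{5723}{30}} = \frac{\sqrt{171690}}{30}$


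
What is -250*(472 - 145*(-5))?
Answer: -299250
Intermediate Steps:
-250*(472 - 145*(-5)) = -250*(472 + 725) = -250*1197 = -299250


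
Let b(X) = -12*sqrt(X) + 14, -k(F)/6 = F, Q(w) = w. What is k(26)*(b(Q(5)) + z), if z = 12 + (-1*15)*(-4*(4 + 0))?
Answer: -41496 + 1872*sqrt(5) ≈ -37310.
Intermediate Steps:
k(F) = -6*F
b(X) = 14 - 12*sqrt(X)
z = 252 (z = 12 - (-60)*4 = 12 - 15*(-16) = 12 + 240 = 252)
k(26)*(b(Q(5)) + z) = (-6*26)*((14 - 12*sqrt(5)) + 252) = -156*(266 - 12*sqrt(5)) = -41496 + 1872*sqrt(5)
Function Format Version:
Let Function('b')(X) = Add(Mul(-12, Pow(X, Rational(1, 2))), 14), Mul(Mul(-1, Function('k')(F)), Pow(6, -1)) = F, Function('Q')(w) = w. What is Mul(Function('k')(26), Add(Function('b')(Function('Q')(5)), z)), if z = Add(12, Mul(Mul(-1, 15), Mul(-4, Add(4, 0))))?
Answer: Add(-41496, Mul(1872, Pow(5, Rational(1, 2)))) ≈ -37310.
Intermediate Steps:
Function('k')(F) = Mul(-6, F)
Function('b')(X) = Add(14, Mul(-12, Pow(X, Rational(1, 2))))
z = 252 (z = Add(12, Mul(-15, Mul(-4, 4))) = Add(12, Mul(-15, -16)) = Add(12, 240) = 252)
Mul(Function('k')(26), Add(Function('b')(Function('Q')(5)), z)) = Mul(Mul(-6, 26), Add(Add(14, Mul(-12, Pow(5, Rational(1, 2)))), 252)) = Mul(-156, Add(266, Mul(-12, Pow(5, Rational(1, 2))))) = Add(-41496, Mul(1872, Pow(5, Rational(1, 2))))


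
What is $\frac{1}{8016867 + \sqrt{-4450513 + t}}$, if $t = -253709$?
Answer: $\frac{2672289}{21423387066637} - \frac{i \sqrt{4704222}}{64270161199911} \approx 1.2474 \cdot 10^{-7} - 3.3747 \cdot 10^{-11} i$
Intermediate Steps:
$\frac{1}{8016867 + \sqrt{-4450513 + t}} = \frac{1}{8016867 + \sqrt{-4450513 - 253709}} = \frac{1}{8016867 + \sqrt{-4704222}} = \frac{1}{8016867 + i \sqrt{4704222}}$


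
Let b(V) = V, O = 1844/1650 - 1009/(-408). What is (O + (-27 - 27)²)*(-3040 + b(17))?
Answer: -330089498847/37400 ≈ -8.8259e+6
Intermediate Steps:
O = 134289/37400 (O = 1844*(1/1650) - 1009*(-1/408) = 922/825 + 1009/408 = 134289/37400 ≈ 3.5906)
(O + (-27 - 27)²)*(-3040 + b(17)) = (134289/37400 + (-27 - 27)²)*(-3040 + 17) = (134289/37400 + (-54)²)*(-3023) = (134289/37400 + 2916)*(-3023) = (109192689/37400)*(-3023) = -330089498847/37400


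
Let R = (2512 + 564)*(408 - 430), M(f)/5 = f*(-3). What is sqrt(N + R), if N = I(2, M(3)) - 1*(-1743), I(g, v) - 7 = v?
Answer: I*sqrt(65967) ≈ 256.84*I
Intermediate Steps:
M(f) = -15*f (M(f) = 5*(f*(-3)) = 5*(-3*f) = -15*f)
I(g, v) = 7 + v
N = 1705 (N = (7 - 15*3) - 1*(-1743) = (7 - 45) + 1743 = -38 + 1743 = 1705)
R = -67672 (R = 3076*(-22) = -67672)
sqrt(N + R) = sqrt(1705 - 67672) = sqrt(-65967) = I*sqrt(65967)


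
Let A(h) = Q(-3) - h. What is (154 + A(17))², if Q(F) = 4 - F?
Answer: 20736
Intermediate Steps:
A(h) = 7 - h (A(h) = (4 - 1*(-3)) - h = (4 + 3) - h = 7 - h)
(154 + A(17))² = (154 + (7 - 1*17))² = (154 + (7 - 17))² = (154 - 10)² = 144² = 20736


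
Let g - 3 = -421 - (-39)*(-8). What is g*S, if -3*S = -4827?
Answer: -1174570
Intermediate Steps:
g = -730 (g = 3 + (-421 - (-39)*(-8)) = 3 + (-421 - 1*312) = 3 + (-421 - 312) = 3 - 733 = -730)
S = 1609 (S = -⅓*(-4827) = 1609)
g*S = -730*1609 = -1174570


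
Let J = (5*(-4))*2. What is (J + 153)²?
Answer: 12769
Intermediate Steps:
J = -40 (J = -20*2 = -40)
(J + 153)² = (-40 + 153)² = 113² = 12769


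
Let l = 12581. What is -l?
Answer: -12581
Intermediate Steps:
-l = -1*12581 = -12581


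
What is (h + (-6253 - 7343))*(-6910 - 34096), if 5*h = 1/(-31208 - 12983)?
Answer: 17598042292298/31565 ≈ 5.5752e+8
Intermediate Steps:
h = -1/220955 (h = 1/(5*(-31208 - 12983)) = (⅕)/(-44191) = (⅕)*(-1/44191) = -1/220955 ≈ -4.5258e-6)
(h + (-6253 - 7343))*(-6910 - 34096) = (-1/220955 + (-6253 - 7343))*(-6910 - 34096) = (-1/220955 - 13596)*(-41006) = -3004104181/220955*(-41006) = 17598042292298/31565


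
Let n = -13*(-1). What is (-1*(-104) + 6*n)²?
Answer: 33124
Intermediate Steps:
n = 13
(-1*(-104) + 6*n)² = (-1*(-104) + 6*13)² = (104 + 78)² = 182² = 33124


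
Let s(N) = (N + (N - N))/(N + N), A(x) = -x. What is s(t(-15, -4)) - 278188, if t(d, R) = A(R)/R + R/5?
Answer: -556375/2 ≈ -2.7819e+5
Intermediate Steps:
t(d, R) = -1 + R/5 (t(d, R) = (-R)/R + R/5 = -1 + R*(1/5) = -1 + R/5)
s(N) = 1/2 (s(N) = (N + 0)/((2*N)) = N*(1/(2*N)) = 1/2)
s(t(-15, -4)) - 278188 = 1/2 - 278188 = -556375/2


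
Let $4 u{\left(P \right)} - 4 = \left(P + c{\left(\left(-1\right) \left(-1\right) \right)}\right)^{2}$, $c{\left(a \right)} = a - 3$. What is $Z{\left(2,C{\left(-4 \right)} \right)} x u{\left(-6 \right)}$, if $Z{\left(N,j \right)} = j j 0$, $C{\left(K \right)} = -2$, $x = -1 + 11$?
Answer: $0$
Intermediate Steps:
$x = 10$
$Z{\left(N,j \right)} = 0$ ($Z{\left(N,j \right)} = j^{2} \cdot 0 = 0$)
$c{\left(a \right)} = -3 + a$ ($c{\left(a \right)} = a - 3 = -3 + a$)
$u{\left(P \right)} = 1 + \frac{\left(-2 + P\right)^{2}}{4}$ ($u{\left(P \right)} = 1 + \frac{\left(P - 2\right)^{2}}{4} = 1 + \frac{\left(-2 + P\right)^{2}}{4}$)
$Z{\left(2,C{\left(-4 \right)} \right)} x u{\left(-6 \right)} = 0 \cdot 10 \left(1 + \frac{\left(-2 - 6\right)^{2}}{4}\right) = 0 \left(1 + \frac{\left(-8\right)^{2}}{4}\right) = 0 \left(1 + \frac{1}{4} \cdot 64\right) = 0 \left(1 + 16\right) = 0 \cdot 17 = 0$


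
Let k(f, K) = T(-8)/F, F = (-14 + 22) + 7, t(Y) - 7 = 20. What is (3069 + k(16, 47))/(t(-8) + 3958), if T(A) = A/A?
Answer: 46036/59775 ≈ 0.77015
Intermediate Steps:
t(Y) = 27 (t(Y) = 7 + 20 = 27)
T(A) = 1
F = 15 (F = 8 + 7 = 15)
k(f, K) = 1/15
(3069 + k(16, 47))/(t(-8) + 3958) = (3069 + 1/15)/(27 + 3958) = (46036/15)/3985 = (46036/15)*(1/3985) = 46036/59775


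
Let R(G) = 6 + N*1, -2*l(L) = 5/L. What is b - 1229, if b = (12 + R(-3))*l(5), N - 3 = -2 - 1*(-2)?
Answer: -2479/2 ≈ -1239.5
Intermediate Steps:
l(L) = -5/(2*L)
N = 3 (N = 3 + (-2 - 1*(-2)) = 3 + (-2 + 2) = 3 + 0 = 3)
R(G) = 9 (R(G) = 6 + 3*1 = 6 + 3 = 9)
b = -21/2 (b = (12 + 9)*(-5/2/5) = 21*(-5/2*⅕) = 21*(-½) = -21/2 ≈ -10.500)
b - 1229 = -21/2 - 1229 = -2479/2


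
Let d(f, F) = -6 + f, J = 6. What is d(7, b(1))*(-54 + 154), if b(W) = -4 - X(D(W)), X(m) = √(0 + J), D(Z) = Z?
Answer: 100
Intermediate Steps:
X(m) = √6 (X(m) = √(0 + 6) = √6)
b(W) = -4 - √6
d(7, b(1))*(-54 + 154) = (-6 + 7)*(-54 + 154) = 1*100 = 100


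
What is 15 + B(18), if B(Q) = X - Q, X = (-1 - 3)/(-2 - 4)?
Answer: -7/3 ≈ -2.3333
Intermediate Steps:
X = ⅔ (X = -4/(-6) = -4*(-⅙) = ⅔ ≈ 0.66667)
B(Q) = ⅔ - Q
15 + B(18) = 15 + (⅔ - 1*18) = 15 + (⅔ - 18) = 15 - 52/3 = -7/3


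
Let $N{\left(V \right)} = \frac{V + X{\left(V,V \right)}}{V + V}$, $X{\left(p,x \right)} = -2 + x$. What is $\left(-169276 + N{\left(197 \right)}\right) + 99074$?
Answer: $- \frac{13829598}{197} \approx -70201.0$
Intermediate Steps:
$N{\left(V \right)} = \frac{-2 + 2 V}{2 V}$ ($N{\left(V \right)} = \frac{V + \left(-2 + V\right)}{V + V} = \frac{-2 + 2 V}{2 V}$)
$\left(-169276 + N{\left(197 \right)}\right) + 99074 = \left(-169276 + \frac{-1 + 197}{197}\right) + 99074 = \left(-169276 + \frac{1}{197} \cdot 196\right) + 99074 = \left(-169276 + \frac{196}{197}\right) + 99074 = - \frac{33347176}{197} + 99074 = - \frac{13829598}{197}$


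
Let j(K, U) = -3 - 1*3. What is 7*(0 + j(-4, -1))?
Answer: -42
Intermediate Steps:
j(K, U) = -6 (j(K, U) = -3 - 3 = -6)
7*(0 + j(-4, -1)) = 7*(0 - 6) = 7*(-6) = -42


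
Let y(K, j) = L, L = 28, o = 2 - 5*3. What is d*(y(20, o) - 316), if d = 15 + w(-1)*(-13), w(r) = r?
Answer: -8064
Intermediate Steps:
o = -13 (o = 2 - 15 = -13)
y(K, j) = 28
d = 28 (d = 15 - 1*(-13) = 15 + 13 = 28)
d*(y(20, o) - 316) = 28*(28 - 316) = 28*(-288) = -8064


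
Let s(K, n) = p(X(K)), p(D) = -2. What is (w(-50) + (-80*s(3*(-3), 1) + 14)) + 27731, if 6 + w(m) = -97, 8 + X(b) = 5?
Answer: 27802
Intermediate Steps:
X(b) = -3 (X(b) = -8 + 5 = -3)
w(m) = -103 (w(m) = -6 - 97 = -103)
s(K, n) = -2
(w(-50) + (-80*s(3*(-3), 1) + 14)) + 27731 = (-103 + (-80*(-2) + 14)) + 27731 = (-103 + (160 + 14)) + 27731 = (-103 + 174) + 27731 = 71 + 27731 = 27802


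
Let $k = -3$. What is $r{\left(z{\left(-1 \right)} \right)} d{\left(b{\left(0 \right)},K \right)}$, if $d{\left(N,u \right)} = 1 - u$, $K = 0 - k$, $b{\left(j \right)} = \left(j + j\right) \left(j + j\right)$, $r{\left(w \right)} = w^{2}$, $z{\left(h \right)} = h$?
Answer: $-2$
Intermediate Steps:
$b{\left(j \right)} = 4 j^{2}$ ($b{\left(j \right)} = 2 j 2 j = 4 j^{2}$)
$K = 3$ ($K = 0 - -3 = 0 + 3 = 3$)
$r{\left(z{\left(-1 \right)} \right)} d{\left(b{\left(0 \right)},K \right)} = \left(-1\right)^{2} \left(1 - 3\right) = 1 \left(1 - 3\right) = 1 \left(-2\right) = -2$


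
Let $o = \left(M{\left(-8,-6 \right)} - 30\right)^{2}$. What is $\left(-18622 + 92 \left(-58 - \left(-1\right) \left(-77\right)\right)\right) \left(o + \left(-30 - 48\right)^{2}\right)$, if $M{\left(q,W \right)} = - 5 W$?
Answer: $-188859528$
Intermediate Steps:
$o = 0$ ($o = \left(\left(-5\right) \left(-6\right) - 30\right)^{2} = \left(30 - 30\right)^{2} = 0^{2} = 0$)
$\left(-18622 + 92 \left(-58 - \left(-1\right) \left(-77\right)\right)\right) \left(o + \left(-30 - 48\right)^{2}\right) = \left(-18622 + 92 \left(-58 - \left(-1\right) \left(-77\right)\right)\right) \left(0 + \left(-30 - 48\right)^{2}\right) = \left(-18622 + 92 \left(-58 - 77\right)\right) \left(0 + \left(-78\right)^{2}\right) = \left(-18622 + 92 \left(-58 - 77\right)\right) \left(0 + 6084\right) = \left(-18622 + 92 \left(-135\right)\right) 6084 = \left(-18622 - 12420\right) 6084 = \left(-31042\right) 6084 = -188859528$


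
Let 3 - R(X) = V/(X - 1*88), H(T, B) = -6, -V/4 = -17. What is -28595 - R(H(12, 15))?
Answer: -1344140/47 ≈ -28599.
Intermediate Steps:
V = 68 (V = -4*(-17) = 68)
R(X) = 3 - 68/(-88 + X) (R(X) = 3 - 68/(X - 1*88) = 3 - 68/(X - 88) = 3 - 68/(-88 + X))
-28595 - R(H(12, 15)) = -28595 - (-332 + 3*(-6))/(-88 - 6) = -28595 - (-332 - 18)/(-94) = -28595 - (-1)*(-350)/94 = -28595 - 1*175/47 = -28595 - 175/47 = -1344140/47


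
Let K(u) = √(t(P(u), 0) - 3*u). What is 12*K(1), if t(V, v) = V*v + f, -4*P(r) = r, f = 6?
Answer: 12*√3 ≈ 20.785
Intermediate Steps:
P(r) = -r/4
t(V, v) = 6 + V*v (t(V, v) = V*v + 6 = 6 + V*v)
K(u) = √(6 - 3*u) (K(u) = √((6 - u/4*0) - 3*u) = √((6 + 0) - 3*u) = √(6 - 3*u))
12*K(1) = 12*√(6 - 3*1) = 12*√(6 - 3) = 12*√3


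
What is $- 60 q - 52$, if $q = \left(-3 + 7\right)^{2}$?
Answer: $-1012$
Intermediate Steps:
$q = 16$ ($q = 4^{2} = 16$)
$- 60 q - 52 = \left(-60\right) 16 - 52 = -960 - 52 = -1012$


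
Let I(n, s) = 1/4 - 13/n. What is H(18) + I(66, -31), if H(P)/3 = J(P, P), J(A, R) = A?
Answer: 7135/132 ≈ 54.053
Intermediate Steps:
I(n, s) = 1/4 - 13/n (I(n, s) = 1*(1/4) - 13/n = 1/4 - 13/n)
H(P) = 3*P
H(18) + I(66, -31) = 3*18 + (1/4)*(-52 + 66)/66 = 54 + (1/4)*(1/66)*14 = 54 + 7/132 = 7135/132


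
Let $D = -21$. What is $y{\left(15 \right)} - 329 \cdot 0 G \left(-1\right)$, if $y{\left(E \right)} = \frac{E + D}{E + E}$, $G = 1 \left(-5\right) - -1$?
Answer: $- \frac{1}{5} \approx -0.2$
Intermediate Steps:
$G = -4$ ($G = -5 + 1 = -4$)
$y{\left(E \right)} = \frac{-21 + E}{2 E}$ ($y{\left(E \right)} = \frac{E - 21}{E + E} = \frac{-21 + E}{2 E}$)
$y{\left(15 \right)} - 329 \cdot 0 G \left(-1\right) = \frac{-21 + 15}{2 \cdot 15} - 329 \cdot 0 \left(-4\right) \left(-1\right) = \frac{1}{2} \cdot \frac{1}{15} \left(-6\right) - 329 \cdot 0 \left(-1\right) = - \frac{1}{5} - 0 = - \frac{1}{5} + 0 = - \frac{1}{5}$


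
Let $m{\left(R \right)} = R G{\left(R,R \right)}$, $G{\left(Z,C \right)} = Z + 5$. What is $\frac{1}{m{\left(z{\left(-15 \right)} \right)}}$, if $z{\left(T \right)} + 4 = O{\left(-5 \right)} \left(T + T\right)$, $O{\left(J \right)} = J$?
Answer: $\frac{1}{22046} \approx 4.536 \cdot 10^{-5}$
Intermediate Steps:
$G{\left(Z,C \right)} = 5 + Z$
$z{\left(T \right)} = -4 - 10 T$ ($z{\left(T \right)} = -4 - 5 \left(T + T\right) = -4 - 5 \cdot 2 T = -4 - 10 T$)
$m{\left(R \right)} = R \left(5 + R\right)$
$\frac{1}{m{\left(z{\left(-15 \right)} \right)}} = \frac{1}{\left(-4 - -150\right) \left(5 - -146\right)} = \frac{1}{\left(-4 + 150\right) \left(5 + \left(-4 + 150\right)\right)} = \frac{1}{146 \left(5 + 146\right)} = \frac{1}{146 \cdot 151} = \frac{1}{22046}$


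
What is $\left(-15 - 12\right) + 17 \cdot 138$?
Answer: $2319$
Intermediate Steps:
$\left(-15 - 12\right) + 17 \cdot 138 = -27 + 2346 = 2319$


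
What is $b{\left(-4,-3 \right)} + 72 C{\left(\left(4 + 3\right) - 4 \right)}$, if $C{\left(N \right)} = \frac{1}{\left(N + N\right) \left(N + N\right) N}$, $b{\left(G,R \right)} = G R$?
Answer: $\frac{38}{3} \approx 12.667$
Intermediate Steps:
$C{\left(N \right)} = \frac{1}{4 N^{3}}$ ($C{\left(N \right)} = \frac{1}{2 N 2 N N} = \frac{1}{4 N^{2} N} = \frac{\frac{1}{4} \frac{1}{N^{2}}}{N} = \frac{1}{4 N^{3}}$)
$b{\left(-4,-3 \right)} + 72 C{\left(\left(4 + 3\right) - 4 \right)} = \left(-4\right) \left(-3\right) + 72 \frac{1}{4 \left(\left(4 + 3\right) - 4\right)^{3}} = 12 + 72 \frac{1}{4 \left(7 - 4\right)^{3}} = 12 + 72 \frac{1}{4 \cdot 27} = 12 + 72 \cdot \frac{1}{4} \cdot \frac{1}{27} = 12 + 72 \cdot \frac{1}{108} = 12 + \frac{2}{3} = \frac{38}{3}$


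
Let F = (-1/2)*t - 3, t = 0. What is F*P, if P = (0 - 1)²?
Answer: -3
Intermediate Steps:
P = 1 (P = (-1)² = 1)
F = -3 (F = -1/2*0 - 3 = -1*½*0 - 3 = -½*0 - 3 = 0 - 3 = -3)
F*P = -3*1 = -3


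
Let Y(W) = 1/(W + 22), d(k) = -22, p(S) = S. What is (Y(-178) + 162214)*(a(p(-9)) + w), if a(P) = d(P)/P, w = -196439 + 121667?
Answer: -8514325080329/702 ≈ -1.2129e+10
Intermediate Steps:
w = -74772
Y(W) = 1/(22 + W)
a(P) = -22/P
(Y(-178) + 162214)*(a(p(-9)) + w) = (1/(22 - 178) + 162214)*(-22/(-9) - 74772) = (1/(-156) + 162214)*(-22*(-1/9) - 74772) = (-1/156 + 162214)*(22/9 - 74772) = (25305383/156)*(-672926/9) = -8514325080329/702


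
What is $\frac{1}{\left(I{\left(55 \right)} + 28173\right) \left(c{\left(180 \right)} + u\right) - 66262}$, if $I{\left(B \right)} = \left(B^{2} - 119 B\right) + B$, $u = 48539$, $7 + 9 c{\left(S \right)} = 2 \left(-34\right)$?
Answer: $\frac{1}{1199029450} \approx 8.3401 \cdot 10^{-10}$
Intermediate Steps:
$c{\left(S \right)} = - \frac{25}{3}$ ($c{\left(S \right)} = - \frac{7}{9} + \frac{2 \left(-34\right)}{9} = - \frac{7}{9} + \frac{1}{9} \left(-68\right) = - \frac{7}{9} - \frac{68}{9} = - \frac{25}{3}$)
$I{\left(B \right)} = B^{2} - 118 B$
$\frac{1}{\left(I{\left(55 \right)} + 28173\right) \left(c{\left(180 \right)} + u\right) - 66262} = \frac{1}{\left(55 \left(-118 + 55\right) + 28173\right) \left(- \frac{25}{3} + 48539\right) - 66262} = \frac{1}{\left(55 \left(-63\right) + 28173\right) \frac{145592}{3} - 66262} = \frac{1}{\left(-3465 + 28173\right) \frac{145592}{3} - 66262} = \frac{1}{24708 \cdot \frac{145592}{3} - 66262} = \frac{1}{1199095712 - 66262} = \frac{1}{1199029450}$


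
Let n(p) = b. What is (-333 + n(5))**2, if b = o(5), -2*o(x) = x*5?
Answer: 477481/4 ≈ 1.1937e+5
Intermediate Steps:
o(x) = -5*x/2 (o(x) = -x*5/2 = -5*x/2)
b = -25/2 (b = -5/2*5 = -25/2 ≈ -12.500)
n(p) = -25/2
(-333 + n(5))**2 = (-333 - 25/2)**2 = (-691/2)**2 = 477481/4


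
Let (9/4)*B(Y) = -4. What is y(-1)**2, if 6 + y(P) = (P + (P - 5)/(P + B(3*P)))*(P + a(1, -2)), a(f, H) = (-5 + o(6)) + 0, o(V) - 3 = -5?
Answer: 145924/625 ≈ 233.48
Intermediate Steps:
B(Y) = -16/9 (B(Y) = (4/9)*(-4) = -16/9)
o(V) = -2 (o(V) = 3 - 5 = -2)
a(f, H) = -7 (a(f, H) = (-5 - 2) + 0 = -7 + 0 = -7)
y(P) = -6 + (-7 + P)*(P + (-5 + P)/(-16/9 + P)) (y(P) = -6 + (P + (P - 5)/(P - 16/9))*(P - 7) = -6 + (P + (-5 + P)/(-16/9 + P))*(-7 + P) = -6 + (-7 + P)*(P + (-5 + P)/(-16/9 + P)))
y(-1)**2 = ((411 - 70*(-1)**2 - 50*(-1) + 9*(-1)**3)/(-16 + 9*(-1)))**2 = ((411 - 70*1 + 50 + 9*(-1))/(-16 - 9))**2 = ((411 - 70 + 50 - 9)/(-25))**2 = (-1/25*382)**2 = (-382/25)**2 = 145924/625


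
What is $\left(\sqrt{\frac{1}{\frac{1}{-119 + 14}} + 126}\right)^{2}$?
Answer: $21$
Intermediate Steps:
$\left(\sqrt{\frac{1}{\frac{1}{-119 + 14}} + 126}\right)^{2} = \left(\sqrt{\frac{1}{\frac{1}{-105}} + 126}\right)^{2} = \left(\sqrt{\frac{1}{- \frac{1}{105}} + 126}\right)^{2} = \left(\sqrt{-105 + 126}\right)^{2} = \left(\sqrt{21}\right)^{2} = 21$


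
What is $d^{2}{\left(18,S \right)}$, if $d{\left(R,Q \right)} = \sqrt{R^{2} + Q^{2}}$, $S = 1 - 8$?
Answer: $373$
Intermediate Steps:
$S = -7$ ($S = 1 - 8 = -7$)
$d{\left(R,Q \right)} = \sqrt{Q^{2} + R^{2}}$
$d^{2}{\left(18,S \right)} = \left(\sqrt{\left(-7\right)^{2} + 18^{2}}\right)^{2} = \left(\sqrt{49 + 324}\right)^{2} = \left(\sqrt{373}\right)^{2} = 373$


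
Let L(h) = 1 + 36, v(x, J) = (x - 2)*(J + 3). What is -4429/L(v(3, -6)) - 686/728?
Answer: -232121/1924 ≈ -120.65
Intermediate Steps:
v(x, J) = (-2 + x)*(3 + J)
L(h) = 37
-4429/L(v(3, -6)) - 686/728 = -4429/37 - 686/728 = -4429*1/37 - 686*1/728 = -4429/37 - 49/52 = -232121/1924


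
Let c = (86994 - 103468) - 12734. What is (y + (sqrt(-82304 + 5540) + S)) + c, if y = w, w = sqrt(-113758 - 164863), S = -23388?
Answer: -52596 + I*sqrt(278621) + 2*I*sqrt(19191) ≈ -52596.0 + 804.91*I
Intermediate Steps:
c = -29208 (c = -16474 - 12734 = -29208)
w = I*sqrt(278621) (w = sqrt(-278621) = I*sqrt(278621) ≈ 527.85*I)
y = I*sqrt(278621) ≈ 527.85*I
(y + (sqrt(-82304 + 5540) + S)) + c = (I*sqrt(278621) + (sqrt(-82304 + 5540) - 23388)) - 29208 = (I*sqrt(278621) + (sqrt(-76764) - 23388)) - 29208 = (I*sqrt(278621) + (2*I*sqrt(19191) - 23388)) - 29208 = (I*sqrt(278621) + (-23388 + 2*I*sqrt(19191))) - 29208 = (-23388 + I*sqrt(278621) + 2*I*sqrt(19191)) - 29208 = -52596 + I*sqrt(278621) + 2*I*sqrt(19191)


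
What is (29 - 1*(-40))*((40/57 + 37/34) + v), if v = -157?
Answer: -6918331/646 ≈ -10709.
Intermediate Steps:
(29 - 1*(-40))*((40/57 + 37/34) + v) = (29 - 1*(-40))*((40/57 + 37/34) - 157) = (29 + 40)*((40*(1/57) + 37*(1/34)) - 157) = 69*((40/57 + 37/34) - 157) = 69*(3469/1938 - 157) = 69*(-300797/1938) = -6918331/646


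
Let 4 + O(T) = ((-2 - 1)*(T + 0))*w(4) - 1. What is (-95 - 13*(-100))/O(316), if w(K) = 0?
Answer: -241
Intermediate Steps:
O(T) = -5 (O(T) = -4 + (((-2 - 1)*(T + 0))*0 - 1) = -4 + (-3*T*0 - 1) = -4 + (0 - 1) = -4 - 1 = -5)
(-95 - 13*(-100))/O(316) = (-95 - 13*(-100))/(-5) = (-95 + 1300)*(-1/5) = 1205*(-1/5) = -241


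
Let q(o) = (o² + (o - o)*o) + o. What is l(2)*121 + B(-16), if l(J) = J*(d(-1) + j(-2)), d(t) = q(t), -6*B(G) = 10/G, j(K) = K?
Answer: -23227/48 ≈ -483.90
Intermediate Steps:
q(o) = o + o² (q(o) = (o² + 0*o) + o = (o² + 0) + o = o² + o = o + o²)
B(G) = -5/(3*G)
d(t) = t*(1 + t)
l(J) = -2*J (l(J) = J*(-(1 - 1) - 2) = J*(-1*0 - 2) = J*(0 - 2) = J*(-2) = -2*J)
l(2)*121 + B(-16) = -2*2*121 - 5/3/(-16) = -4*121 - 5/3*(-1/16) = -484 + 5/48 = -23227/48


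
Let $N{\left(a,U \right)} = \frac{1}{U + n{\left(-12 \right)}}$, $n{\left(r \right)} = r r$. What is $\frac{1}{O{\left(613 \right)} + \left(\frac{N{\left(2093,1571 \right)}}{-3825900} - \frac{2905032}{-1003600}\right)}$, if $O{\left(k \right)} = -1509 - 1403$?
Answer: $- \frac{1266353770500}{3683956577636983} \approx -0.00034375$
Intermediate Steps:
$O{\left(k \right)} = -2912$
$n{\left(r \right)} = r^{2}$
$N{\left(a,U \right)} = \frac{1}{144 + U}$ ($N{\left(a,U \right)} = \frac{1}{U + \left(-12\right)^{2}} = \frac{1}{U + 144} = \frac{1}{144 + U}$)
$\frac{1}{O{\left(613 \right)} + \left(\frac{N{\left(2093,1571 \right)}}{-3825900} - \frac{2905032}{-1003600}\right)} = \frac{1}{-2912 + \left(\frac{1}{\left(144 + 1571\right) \left(-3825900\right)} - \frac{2905032}{-1003600}\right)} = \frac{1}{-2912 + \left(\frac{1}{1715} \left(- \frac{1}{3825900}\right) - - \frac{27933}{9650}\right)} = \frac{1}{-2912 + \left(\frac{1}{1715} \left(- \frac{1}{3825900}\right) + \frac{27933}{9650}\right)} = \frac{1}{-2912 + \left(- \frac{1}{6561418500} + \frac{27933}{9650}\right)} = \frac{1}{-2912 + \frac{3665602059017}{1266353770500}} = \frac{1}{- \frac{3683956577636983}{1266353770500}} = - \frac{1266353770500}{3683956577636983}$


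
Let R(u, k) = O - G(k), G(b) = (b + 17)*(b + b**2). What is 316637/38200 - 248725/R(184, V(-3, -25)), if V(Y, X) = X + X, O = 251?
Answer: 16178282337/3098058200 ≈ 5.2221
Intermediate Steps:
G(b) = (17 + b)*(b + b**2)
V(Y, X) = 2*X
R(u, k) = 251 - k*(17 + k**2 + 18*k)
316637/38200 - 248725/R(184, V(-3, -25)) = 316637/38200 - 248725/(251 - 2*(-25)*(17 + (2*(-25))**2 + 18*(2*(-25)))) = 316637*(1/38200) - 248725/(251 - 1*(-50)*(17 + (-50)**2 + 18*(-50))) = 316637/38200 - 248725/(251 - 1*(-50)*(17 + 2500 - 900)) = 316637/38200 - 248725/(251 - 1*(-50)*1617) = 316637/38200 - 248725/(251 + 80850) = 316637/38200 - 248725/81101 = 16178282337/3098058200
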